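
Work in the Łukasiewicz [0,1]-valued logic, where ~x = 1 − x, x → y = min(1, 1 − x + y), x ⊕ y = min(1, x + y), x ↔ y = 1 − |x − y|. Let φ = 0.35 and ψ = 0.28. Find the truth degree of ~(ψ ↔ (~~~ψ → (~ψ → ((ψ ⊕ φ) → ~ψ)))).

0.72

~ψ = 1 − 0.28 = 0.72
~~ψ = 1 − 0.72 = 0.28
~~~ψ = 1 − 0.28 = 0.72
ψ ⊕ φ = min(1, 0.28 + 0.35) = min(1, 0.63) = 0.63
(ψ ⊕ φ) → ~ψ = min(1, 1 − 0.63 + 0.72) = min(1, 1.09) = 1.00
~ψ → ((ψ ⊕ φ) → ~ψ) = min(1, 1 − 0.72 + 1.00) = min(1, 1.28) = 1.00
~~~ψ → (~ψ → ((ψ ⊕ φ) → ~ψ)) = min(1, 1 − 0.72 + 1.00) = min(1, 1.28) = 1.00
ψ ↔ (~~~ψ → (~ψ → ((ψ ⊕ φ) → ~ψ))) = 1 − |0.28 − 1.00| = 1 − 0.72 = 0.28
~(ψ ↔ (~~~ψ → (~ψ → ((ψ ⊕ φ) → ~ψ)))) = 1 − 0.28 = 0.72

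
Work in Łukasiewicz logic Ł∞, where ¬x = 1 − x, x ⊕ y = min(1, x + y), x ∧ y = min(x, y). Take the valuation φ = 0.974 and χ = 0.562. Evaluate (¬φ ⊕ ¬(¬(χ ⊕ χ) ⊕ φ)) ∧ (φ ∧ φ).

¬φ = 1 − 0.974 = 0.026
χ ⊕ χ = min(1, 0.562 + 0.562) = min(1, 1.124) = 1.000
¬(χ ⊕ χ) = 1 − 1.000 = 0.000
¬(χ ⊕ χ) ⊕ φ = min(1, 0.000 + 0.974) = min(1, 0.974) = 0.974
¬(¬(χ ⊕ χ) ⊕ φ) = 1 − 0.974 = 0.026
¬φ ⊕ ¬(¬(χ ⊕ χ) ⊕ φ) = min(1, 0.026 + 0.026) = min(1, 0.052) = 0.052
φ ∧ φ = min(0.974, 0.974) = 0.974
(¬φ ⊕ ¬(¬(χ ⊕ χ) ⊕ φ)) ∧ (φ ∧ φ) = min(0.052, 0.974) = 0.052

0.052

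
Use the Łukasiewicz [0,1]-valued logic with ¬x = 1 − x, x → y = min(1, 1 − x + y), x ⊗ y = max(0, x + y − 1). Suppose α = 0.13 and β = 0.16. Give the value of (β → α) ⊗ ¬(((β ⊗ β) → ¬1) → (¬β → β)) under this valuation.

0.65

β → α = min(1, 1 − 0.16 + 0.13) = min(1, 0.97) = 0.97
β ⊗ β = max(0, 0.16 + 0.16 − 1) = max(0, -0.68) = 0.00
¬1 = 1 − 1.00 = 0.00
(β ⊗ β) → ¬1 = min(1, 1 − 0.00 + 0.00) = min(1, 1.00) = 1.00
¬β = 1 − 0.16 = 0.84
¬β → β = min(1, 1 − 0.84 + 0.16) = min(1, 0.32) = 0.32
((β ⊗ β) → ¬1) → (¬β → β) = min(1, 1 − 1.00 + 0.32) = min(1, 0.32) = 0.32
¬(((β ⊗ β) → ¬1) → (¬β → β)) = 1 − 0.32 = 0.68
(β → α) ⊗ ¬(((β ⊗ β) → ¬1) → (¬β → β)) = max(0, 0.97 + 0.68 − 1) = max(0, 0.65) = 0.65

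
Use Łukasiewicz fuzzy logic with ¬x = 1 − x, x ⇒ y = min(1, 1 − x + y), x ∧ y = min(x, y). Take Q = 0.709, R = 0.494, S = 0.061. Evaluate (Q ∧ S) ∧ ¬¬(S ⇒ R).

0.061

Q ∧ S = min(0.709, 0.061) = 0.061
S ⇒ R = min(1, 1 − 0.061 + 0.494) = min(1, 1.433) = 1.000
¬(S ⇒ R) = 1 − 1.000 = 0.000
¬¬(S ⇒ R) = 1 − 0.000 = 1.000
(Q ∧ S) ∧ ¬¬(S ⇒ R) = min(0.061, 1.000) = 0.061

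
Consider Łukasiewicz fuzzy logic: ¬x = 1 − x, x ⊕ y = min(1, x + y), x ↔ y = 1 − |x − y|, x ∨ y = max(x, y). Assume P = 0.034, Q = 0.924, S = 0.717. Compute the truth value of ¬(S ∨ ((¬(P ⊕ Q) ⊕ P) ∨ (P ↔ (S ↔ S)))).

0.283

P ⊕ Q = min(1, 0.034 + 0.924) = min(1, 0.958) = 0.958
¬(P ⊕ Q) = 1 − 0.958 = 0.042
¬(P ⊕ Q) ⊕ P = min(1, 0.042 + 0.034) = min(1, 0.076) = 0.076
S ↔ S = 1 − |0.717 − 0.717| = 1 − 0.000 = 1.000
P ↔ (S ↔ S) = 1 − |0.034 − 1.000| = 1 − 0.966 = 0.034
(¬(P ⊕ Q) ⊕ P) ∨ (P ↔ (S ↔ S)) = max(0.076, 0.034) = 0.076
S ∨ ((¬(P ⊕ Q) ⊕ P) ∨ (P ↔ (S ↔ S))) = max(0.717, 0.076) = 0.717
¬(S ∨ ((¬(P ⊕ Q) ⊕ P) ∨ (P ↔ (S ↔ S)))) = 1 − 0.717 = 0.283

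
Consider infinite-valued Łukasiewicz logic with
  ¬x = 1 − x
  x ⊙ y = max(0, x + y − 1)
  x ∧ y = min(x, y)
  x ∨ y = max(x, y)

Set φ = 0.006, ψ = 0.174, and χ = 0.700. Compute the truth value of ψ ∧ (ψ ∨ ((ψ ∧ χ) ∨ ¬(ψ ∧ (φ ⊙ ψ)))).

0.174

ψ ∧ χ = min(0.174, 0.700) = 0.174
φ ⊙ ψ = max(0, 0.006 + 0.174 − 1) = max(0, -0.820) = 0.000
ψ ∧ (φ ⊙ ψ) = min(0.174, 0.000) = 0.000
¬(ψ ∧ (φ ⊙ ψ)) = 1 − 0.000 = 1.000
(ψ ∧ χ) ∨ ¬(ψ ∧ (φ ⊙ ψ)) = max(0.174, 1.000) = 1.000
ψ ∨ ((ψ ∧ χ) ∨ ¬(ψ ∧ (φ ⊙ ψ))) = max(0.174, 1.000) = 1.000
ψ ∧ (ψ ∨ ((ψ ∧ χ) ∨ ¬(ψ ∧ (φ ⊙ ψ)))) = min(0.174, 1.000) = 0.174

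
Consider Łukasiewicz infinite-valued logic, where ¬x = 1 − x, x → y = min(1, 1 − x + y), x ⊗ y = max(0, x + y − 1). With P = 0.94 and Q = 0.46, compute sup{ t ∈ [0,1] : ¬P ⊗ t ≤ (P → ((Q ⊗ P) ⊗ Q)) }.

¬P = 1 − 0.94 = 0.06
So the left factor is ¬P = 0.06.
Q ⊗ P = max(0, 0.46 + 0.94 − 1) = max(0, 0.40) = 0.40
(Q ⊗ P) ⊗ Q = max(0, 0.40 + 0.46 − 1) = max(0, -0.14) = 0.00
P → ((Q ⊗ P) ⊗ Q) = min(1, 1 − 0.94 + 0.00) = min(1, 0.06) = 0.06
So the right-hand bound is P → ((Q ⊗ P) ⊗ Q) = 0.06.
The residuum of the Łukasiewicz t-norm gives the supremum: min(1, 1 − 0.06 + 0.06).
1 − 0.06 + 0.06 = 1.00, so t = min(1, 1.00) = 1.00.
Check: 0.06 ⊗ 1.00 = max(0, 0.06) = 0.06 ≤ 0.06.

1.00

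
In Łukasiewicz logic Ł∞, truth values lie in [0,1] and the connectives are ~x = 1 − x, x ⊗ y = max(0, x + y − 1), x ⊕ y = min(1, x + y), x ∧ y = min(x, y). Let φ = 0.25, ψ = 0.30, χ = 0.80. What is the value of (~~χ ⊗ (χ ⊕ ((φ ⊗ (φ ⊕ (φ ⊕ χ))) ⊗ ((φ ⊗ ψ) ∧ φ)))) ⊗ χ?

~χ = 1 − 0.80 = 0.20
~~χ = 1 − 0.20 = 0.80
φ ⊕ χ = min(1, 0.25 + 0.80) = min(1, 1.05) = 1.00
φ ⊕ (φ ⊕ χ) = min(1, 0.25 + 1.00) = min(1, 1.25) = 1.00
φ ⊗ (φ ⊕ (φ ⊕ χ)) = max(0, 0.25 + 1.00 − 1) = max(0, 0.25) = 0.25
φ ⊗ ψ = max(0, 0.25 + 0.30 − 1) = max(0, -0.45) = 0.00
(φ ⊗ ψ) ∧ φ = min(0.00, 0.25) = 0.00
(φ ⊗ (φ ⊕ (φ ⊕ χ))) ⊗ ((φ ⊗ ψ) ∧ φ) = max(0, 0.25 + 0.00 − 1) = max(0, -0.75) = 0.00
χ ⊕ ((φ ⊗ (φ ⊕ (φ ⊕ χ))) ⊗ ((φ ⊗ ψ) ∧ φ)) = min(1, 0.80 + 0.00) = min(1, 0.80) = 0.80
~~χ ⊗ (χ ⊕ ((φ ⊗ (φ ⊕ (φ ⊕ χ))) ⊗ ((φ ⊗ ψ) ∧ φ))) = max(0, 0.80 + 0.80 − 1) = max(0, 0.60) = 0.60
(~~χ ⊗ (χ ⊕ ((φ ⊗ (φ ⊕ (φ ⊕ χ))) ⊗ ((φ ⊗ ψ) ∧ φ)))) ⊗ χ = max(0, 0.60 + 0.80 − 1) = max(0, 0.40) = 0.40

0.40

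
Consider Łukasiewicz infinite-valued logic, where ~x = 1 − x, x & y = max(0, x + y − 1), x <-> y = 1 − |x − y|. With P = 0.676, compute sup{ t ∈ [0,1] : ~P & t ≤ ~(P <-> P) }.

0.676

~P = 1 − 0.676 = 0.324
So the left factor is ~P = 0.324.
P <-> P = 1 − |0.676 − 0.676| = 1 − 0.000 = 1.000
~(P <-> P) = 1 − 1.000 = 0.000
So the right-hand bound is ~(P <-> P) = 0.000.
The residuum of the Łukasiewicz t-norm gives the supremum: min(1, 1 − 0.324 + 0.000).
1 − 0.324 + 0.000 = 0.676, so t = min(1, 0.676) = 0.676.
Check: 0.324 & 0.676 = max(0, 0.000) = 0.000 ≤ 0.000.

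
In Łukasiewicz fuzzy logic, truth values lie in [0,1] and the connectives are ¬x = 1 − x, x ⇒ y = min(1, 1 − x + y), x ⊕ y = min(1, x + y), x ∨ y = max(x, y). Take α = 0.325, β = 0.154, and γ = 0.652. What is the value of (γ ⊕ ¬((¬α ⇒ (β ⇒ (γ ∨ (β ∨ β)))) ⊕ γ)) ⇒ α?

0.673

¬α = 1 − 0.325 = 0.675
β ∨ β = max(0.154, 0.154) = 0.154
γ ∨ (β ∨ β) = max(0.652, 0.154) = 0.652
β ⇒ (γ ∨ (β ∨ β)) = min(1, 1 − 0.154 + 0.652) = min(1, 1.498) = 1.000
¬α ⇒ (β ⇒ (γ ∨ (β ∨ β))) = min(1, 1 − 0.675 + 1.000) = min(1, 1.325) = 1.000
(¬α ⇒ (β ⇒ (γ ∨ (β ∨ β)))) ⊕ γ = min(1, 1.000 + 0.652) = min(1, 1.652) = 1.000
¬((¬α ⇒ (β ⇒ (γ ∨ (β ∨ β)))) ⊕ γ) = 1 − 1.000 = 0.000
γ ⊕ ¬((¬α ⇒ (β ⇒ (γ ∨ (β ∨ β)))) ⊕ γ) = min(1, 0.652 + 0.000) = min(1, 0.652) = 0.652
(γ ⊕ ¬((¬α ⇒ (β ⇒ (γ ∨ (β ∨ β)))) ⊕ γ)) ⇒ α = min(1, 1 − 0.652 + 0.325) = min(1, 0.673) = 0.673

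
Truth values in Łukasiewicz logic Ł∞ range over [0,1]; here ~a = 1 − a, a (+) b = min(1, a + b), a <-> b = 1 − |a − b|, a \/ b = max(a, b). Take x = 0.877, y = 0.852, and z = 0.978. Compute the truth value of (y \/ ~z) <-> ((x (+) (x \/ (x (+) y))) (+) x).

0.852

~z = 1 − 0.978 = 0.022
y \/ ~z = max(0.852, 0.022) = 0.852
x (+) y = min(1, 0.877 + 0.852) = min(1, 1.729) = 1.000
x \/ (x (+) y) = max(0.877, 1.000) = 1.000
x (+) (x \/ (x (+) y)) = min(1, 0.877 + 1.000) = min(1, 1.877) = 1.000
(x (+) (x \/ (x (+) y))) (+) x = min(1, 1.000 + 0.877) = min(1, 1.877) = 1.000
(y \/ ~z) <-> ((x (+) (x \/ (x (+) y))) (+) x) = 1 − |0.852 − 1.000| = 1 − 0.148 = 0.852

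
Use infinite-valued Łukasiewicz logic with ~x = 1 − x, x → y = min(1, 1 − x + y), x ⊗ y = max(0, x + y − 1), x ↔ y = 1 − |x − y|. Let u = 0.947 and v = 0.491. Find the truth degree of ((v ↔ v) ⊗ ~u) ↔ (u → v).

v ↔ v = 1 − |0.491 − 0.491| = 1 − 0.000 = 1.000
~u = 1 − 0.947 = 0.053
(v ↔ v) ⊗ ~u = max(0, 1.000 + 0.053 − 1) = max(0, 0.053) = 0.053
u → v = min(1, 1 − 0.947 + 0.491) = min(1, 0.544) = 0.544
((v ↔ v) ⊗ ~u) ↔ (u → v) = 1 − |0.053 − 0.544| = 1 − 0.491 = 0.509

0.509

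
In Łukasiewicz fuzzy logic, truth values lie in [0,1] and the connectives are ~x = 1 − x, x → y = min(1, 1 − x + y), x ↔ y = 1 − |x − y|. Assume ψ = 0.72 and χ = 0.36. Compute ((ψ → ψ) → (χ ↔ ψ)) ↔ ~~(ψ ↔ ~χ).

0.72

ψ → ψ = min(1, 1 − 0.72 + 0.72) = min(1, 1.00) = 1.00
χ ↔ ψ = 1 − |0.36 − 0.72| = 1 − 0.36 = 0.64
(ψ → ψ) → (χ ↔ ψ) = min(1, 1 − 1.00 + 0.64) = min(1, 0.64) = 0.64
~χ = 1 − 0.36 = 0.64
ψ ↔ ~χ = 1 − |0.72 − 0.64| = 1 − 0.08 = 0.92
~(ψ ↔ ~χ) = 1 − 0.92 = 0.08
~~(ψ ↔ ~χ) = 1 − 0.08 = 0.92
((ψ → ψ) → (χ ↔ ψ)) ↔ ~~(ψ ↔ ~χ) = 1 − |0.64 − 0.92| = 1 − 0.28 = 0.72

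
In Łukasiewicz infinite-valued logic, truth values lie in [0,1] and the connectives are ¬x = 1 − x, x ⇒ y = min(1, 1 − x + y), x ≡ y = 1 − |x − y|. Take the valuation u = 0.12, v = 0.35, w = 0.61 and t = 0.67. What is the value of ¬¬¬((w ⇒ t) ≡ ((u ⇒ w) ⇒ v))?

0.65

w ⇒ t = min(1, 1 − 0.61 + 0.67) = min(1, 1.06) = 1.00
u ⇒ w = min(1, 1 − 0.12 + 0.61) = min(1, 1.49) = 1.00
(u ⇒ w) ⇒ v = min(1, 1 − 1.00 + 0.35) = min(1, 0.35) = 0.35
(w ⇒ t) ≡ ((u ⇒ w) ⇒ v) = 1 − |1.00 − 0.35| = 1 − 0.65 = 0.35
¬((w ⇒ t) ≡ ((u ⇒ w) ⇒ v)) = 1 − 0.35 = 0.65
¬¬((w ⇒ t) ≡ ((u ⇒ w) ⇒ v)) = 1 − 0.65 = 0.35
¬¬¬((w ⇒ t) ≡ ((u ⇒ w) ⇒ v)) = 1 − 0.35 = 0.65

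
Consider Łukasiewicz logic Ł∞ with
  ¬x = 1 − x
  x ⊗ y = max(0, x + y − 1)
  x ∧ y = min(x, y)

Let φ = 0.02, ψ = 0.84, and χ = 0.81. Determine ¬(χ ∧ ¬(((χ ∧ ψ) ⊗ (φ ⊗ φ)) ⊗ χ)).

0.19

χ ∧ ψ = min(0.81, 0.84) = 0.81
φ ⊗ φ = max(0, 0.02 + 0.02 − 1) = max(0, -0.96) = 0.00
(χ ∧ ψ) ⊗ (φ ⊗ φ) = max(0, 0.81 + 0.00 − 1) = max(0, -0.19) = 0.00
((χ ∧ ψ) ⊗ (φ ⊗ φ)) ⊗ χ = max(0, 0.00 + 0.81 − 1) = max(0, -0.19) = 0.00
¬(((χ ∧ ψ) ⊗ (φ ⊗ φ)) ⊗ χ) = 1 − 0.00 = 1.00
χ ∧ ¬(((χ ∧ ψ) ⊗ (φ ⊗ φ)) ⊗ χ) = min(0.81, 1.00) = 0.81
¬(χ ∧ ¬(((χ ∧ ψ) ⊗ (φ ⊗ φ)) ⊗ χ)) = 1 − 0.81 = 0.19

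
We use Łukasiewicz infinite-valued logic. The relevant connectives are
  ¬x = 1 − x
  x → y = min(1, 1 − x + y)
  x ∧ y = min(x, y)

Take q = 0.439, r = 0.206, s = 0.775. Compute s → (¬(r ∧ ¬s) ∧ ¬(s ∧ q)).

¬s = 1 − 0.775 = 0.225
r ∧ ¬s = min(0.206, 0.225) = 0.206
¬(r ∧ ¬s) = 1 − 0.206 = 0.794
s ∧ q = min(0.775, 0.439) = 0.439
¬(s ∧ q) = 1 − 0.439 = 0.561
¬(r ∧ ¬s) ∧ ¬(s ∧ q) = min(0.794, 0.561) = 0.561
s → (¬(r ∧ ¬s) ∧ ¬(s ∧ q)) = min(1, 1 − 0.775 + 0.561) = min(1, 0.786) = 0.786

0.786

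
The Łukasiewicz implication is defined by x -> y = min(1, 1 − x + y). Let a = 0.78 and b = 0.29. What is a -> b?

a -> b = min(1, 1 − 0.78 + 0.29) = min(1, 0.51) = 0.51
For comparison, the Gödel implication (1 if x ≤ y else y) would give 0.29.

0.51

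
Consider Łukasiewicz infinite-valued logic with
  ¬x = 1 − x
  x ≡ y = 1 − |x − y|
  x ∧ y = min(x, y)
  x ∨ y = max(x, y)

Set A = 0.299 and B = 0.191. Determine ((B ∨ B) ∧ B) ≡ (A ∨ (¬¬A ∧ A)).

0.892

B ∨ B = max(0.191, 0.191) = 0.191
(B ∨ B) ∧ B = min(0.191, 0.191) = 0.191
¬A = 1 − 0.299 = 0.701
¬¬A = 1 − 0.701 = 0.299
¬¬A ∧ A = min(0.299, 0.299) = 0.299
A ∨ (¬¬A ∧ A) = max(0.299, 0.299) = 0.299
((B ∨ B) ∧ B) ≡ (A ∨ (¬¬A ∧ A)) = 1 − |0.191 − 0.299| = 1 − 0.108 = 0.892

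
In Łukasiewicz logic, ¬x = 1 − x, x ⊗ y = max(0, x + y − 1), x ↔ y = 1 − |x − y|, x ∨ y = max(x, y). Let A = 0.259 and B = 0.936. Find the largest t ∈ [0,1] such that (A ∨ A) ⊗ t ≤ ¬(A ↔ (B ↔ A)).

A ∨ A = max(0.259, 0.259) = 0.259
So the left factor is A ∨ A = 0.259.
B ↔ A = 1 − |0.936 − 0.259| = 1 − 0.677 = 0.323
A ↔ (B ↔ A) = 1 − |0.259 − 0.323| = 1 − 0.064 = 0.936
¬(A ↔ (B ↔ A)) = 1 − 0.936 = 0.064
So the right-hand bound is ¬(A ↔ (B ↔ A)) = 0.064.
The residuum of the Łukasiewicz t-norm gives the supremum: min(1, 1 − 0.259 + 0.064).
1 − 0.259 + 0.064 = 0.805, so t = min(1, 0.805) = 0.805.
Check: 0.259 ⊗ 0.805 = max(0, 0.064) = 0.064 ≤ 0.064.

0.805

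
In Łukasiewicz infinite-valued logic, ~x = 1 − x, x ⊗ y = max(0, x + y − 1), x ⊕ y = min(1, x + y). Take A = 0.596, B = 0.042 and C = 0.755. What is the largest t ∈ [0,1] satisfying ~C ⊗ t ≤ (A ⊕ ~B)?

~C = 1 − 0.755 = 0.245
So the left factor is ~C = 0.245.
~B = 1 − 0.042 = 0.958
A ⊕ ~B = min(1, 0.596 + 0.958) = min(1, 1.554) = 1.000
So the right-hand bound is A ⊕ ~B = 1.000.
The residuum of the Łukasiewicz t-norm gives the supremum: min(1, 1 − 0.245 + 1.000).
1 − 0.245 + 1.000 = 1.755, so t = min(1, 1.755) = 1.000.
Check: 0.245 ⊗ 1.000 = max(0, 0.245) = 0.245 ≤ 1.000.

1.000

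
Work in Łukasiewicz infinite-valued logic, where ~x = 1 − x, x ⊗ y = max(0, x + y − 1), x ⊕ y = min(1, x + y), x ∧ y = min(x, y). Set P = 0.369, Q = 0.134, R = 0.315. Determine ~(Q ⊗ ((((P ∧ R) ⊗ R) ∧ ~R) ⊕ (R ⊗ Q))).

P ∧ R = min(0.369, 0.315) = 0.315
(P ∧ R) ⊗ R = max(0, 0.315 + 0.315 − 1) = max(0, -0.370) = 0.000
~R = 1 − 0.315 = 0.685
((P ∧ R) ⊗ R) ∧ ~R = min(0.000, 0.685) = 0.000
R ⊗ Q = max(0, 0.315 + 0.134 − 1) = max(0, -0.551) = 0.000
(((P ∧ R) ⊗ R) ∧ ~R) ⊕ (R ⊗ Q) = min(1, 0.000 + 0.000) = min(1, 0.000) = 0.000
Q ⊗ ((((P ∧ R) ⊗ R) ∧ ~R) ⊕ (R ⊗ Q)) = max(0, 0.134 + 0.000 − 1) = max(0, -0.866) = 0.000
~(Q ⊗ ((((P ∧ R) ⊗ R) ∧ ~R) ⊕ (R ⊗ Q))) = 1 − 0.000 = 1.000

1.000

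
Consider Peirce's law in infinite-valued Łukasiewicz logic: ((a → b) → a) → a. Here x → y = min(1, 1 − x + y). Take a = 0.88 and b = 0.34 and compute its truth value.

a → b = min(1, 1 − 0.88 + 0.34) = min(1, 0.46) = 0.46
(a → b) → a = min(1, 1 − 0.46 + 0.88) = min(1, 1.42) = 1.00
((a → b) → a) → a = min(1, 1 − 1.00 + 0.88) = min(1, 0.88) = 0.88
(The value 0.88 < 1 shows this instance is not satisfied; not a Ł∞-tautology in general.)

0.88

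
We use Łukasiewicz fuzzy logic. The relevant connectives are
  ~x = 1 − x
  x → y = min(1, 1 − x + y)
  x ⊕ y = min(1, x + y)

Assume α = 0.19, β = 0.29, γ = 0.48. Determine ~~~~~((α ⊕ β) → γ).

α ⊕ β = min(1, 0.19 + 0.29) = min(1, 0.48) = 0.48
(α ⊕ β) → γ = min(1, 1 − 0.48 + 0.48) = min(1, 1.00) = 1.00
~((α ⊕ β) → γ) = 1 − 1.00 = 0.00
~~((α ⊕ β) → γ) = 1 − 0.00 = 1.00
~~~((α ⊕ β) → γ) = 1 − 1.00 = 0.00
~~~~((α ⊕ β) → γ) = 1 − 0.00 = 1.00
~~~~~((α ⊕ β) → γ) = 1 − 1.00 = 0.00

0.00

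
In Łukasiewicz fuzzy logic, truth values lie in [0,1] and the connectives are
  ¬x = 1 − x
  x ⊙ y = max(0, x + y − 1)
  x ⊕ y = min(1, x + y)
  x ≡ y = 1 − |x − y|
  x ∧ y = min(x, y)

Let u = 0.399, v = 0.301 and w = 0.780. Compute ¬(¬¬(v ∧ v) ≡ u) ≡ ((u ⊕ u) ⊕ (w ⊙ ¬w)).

0.300

v ∧ v = min(0.301, 0.301) = 0.301
¬(v ∧ v) = 1 − 0.301 = 0.699
¬¬(v ∧ v) = 1 − 0.699 = 0.301
¬¬(v ∧ v) ≡ u = 1 − |0.301 − 0.399| = 1 − 0.098 = 0.902
¬(¬¬(v ∧ v) ≡ u) = 1 − 0.902 = 0.098
u ⊕ u = min(1, 0.399 + 0.399) = min(1, 0.798) = 0.798
¬w = 1 − 0.780 = 0.220
w ⊙ ¬w = max(0, 0.780 + 0.220 − 1) = max(0, 0.000) = 0.000
(u ⊕ u) ⊕ (w ⊙ ¬w) = min(1, 0.798 + 0.000) = min(1, 0.798) = 0.798
¬(¬¬(v ∧ v) ≡ u) ≡ ((u ⊕ u) ⊕ (w ⊙ ¬w)) = 1 − |0.098 − 0.798| = 1 − 0.700 = 0.300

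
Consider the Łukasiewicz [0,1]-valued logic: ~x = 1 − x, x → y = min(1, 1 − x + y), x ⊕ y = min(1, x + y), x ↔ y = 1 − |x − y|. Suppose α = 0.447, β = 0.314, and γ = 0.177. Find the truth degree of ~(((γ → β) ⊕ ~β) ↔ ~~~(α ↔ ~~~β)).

0.761

γ → β = min(1, 1 − 0.177 + 0.314) = min(1, 1.137) = 1.000
~β = 1 − 0.314 = 0.686
(γ → β) ⊕ ~β = min(1, 1.000 + 0.686) = min(1, 1.686) = 1.000
~~β = 1 − 0.686 = 0.314
~~~β = 1 − 0.314 = 0.686
α ↔ ~~~β = 1 − |0.447 − 0.686| = 1 − 0.239 = 0.761
~(α ↔ ~~~β) = 1 − 0.761 = 0.239
~~(α ↔ ~~~β) = 1 − 0.239 = 0.761
~~~(α ↔ ~~~β) = 1 − 0.761 = 0.239
((γ → β) ⊕ ~β) ↔ ~~~(α ↔ ~~~β) = 1 − |1.000 − 0.239| = 1 − 0.761 = 0.239
~(((γ → β) ⊕ ~β) ↔ ~~~(α ↔ ~~~β)) = 1 − 0.239 = 0.761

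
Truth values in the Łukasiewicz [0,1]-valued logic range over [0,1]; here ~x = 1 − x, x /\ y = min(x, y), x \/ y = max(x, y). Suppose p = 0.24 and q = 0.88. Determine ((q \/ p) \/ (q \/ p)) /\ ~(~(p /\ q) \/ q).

0.12

q \/ p = max(0.88, 0.24) = 0.88
(q \/ p) \/ (q \/ p) = max(0.88, 0.88) = 0.88
p /\ q = min(0.24, 0.88) = 0.24
~(p /\ q) = 1 − 0.24 = 0.76
~(p /\ q) \/ q = max(0.76, 0.88) = 0.88
~(~(p /\ q) \/ q) = 1 − 0.88 = 0.12
((q \/ p) \/ (q \/ p)) /\ ~(~(p /\ q) \/ q) = min(0.88, 0.12) = 0.12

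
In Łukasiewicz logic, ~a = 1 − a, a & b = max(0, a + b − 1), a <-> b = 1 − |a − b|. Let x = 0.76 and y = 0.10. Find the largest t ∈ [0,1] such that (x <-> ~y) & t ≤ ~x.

~y = 1 − 0.10 = 0.90
x <-> ~y = 1 − |0.76 − 0.90| = 1 − 0.14 = 0.86
So the left factor is x <-> ~y = 0.86.
~x = 1 − 0.76 = 0.24
So the right-hand bound is ~x = 0.24.
The residuum of the Łukasiewicz t-norm gives the supremum: min(1, 1 − 0.86 + 0.24).
1 − 0.86 + 0.24 = 0.38, so t = min(1, 0.38) = 0.38.
Check: 0.86 & 0.38 = max(0, 0.24) = 0.24 ≤ 0.24.

0.38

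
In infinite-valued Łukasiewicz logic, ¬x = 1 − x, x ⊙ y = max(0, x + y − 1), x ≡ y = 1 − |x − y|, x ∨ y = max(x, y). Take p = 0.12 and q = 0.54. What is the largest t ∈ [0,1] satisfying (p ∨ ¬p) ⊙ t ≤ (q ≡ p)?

0.70

¬p = 1 − 0.12 = 0.88
p ∨ ¬p = max(0.12, 0.88) = 0.88
So the left factor is p ∨ ¬p = 0.88.
q ≡ p = 1 − |0.54 − 0.12| = 1 − 0.42 = 0.58
So the right-hand bound is q ≡ p = 0.58.
The residuum of the Łukasiewicz t-norm gives the supremum: min(1, 1 − 0.88 + 0.58).
1 − 0.88 + 0.58 = 0.70, so t = min(1, 0.70) = 0.70.
Check: 0.88 ⊙ 0.70 = max(0, 0.58) = 0.58 ≤ 0.58.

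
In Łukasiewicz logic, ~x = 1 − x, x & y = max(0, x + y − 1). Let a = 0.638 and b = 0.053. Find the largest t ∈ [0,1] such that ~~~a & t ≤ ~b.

1.000

~a = 1 − 0.638 = 0.362
~~a = 1 − 0.362 = 0.638
~~~a = 1 − 0.638 = 0.362
So the left factor is ~~~a = 0.362.
~b = 1 − 0.053 = 0.947
So the right-hand bound is ~b = 0.947.
The residuum of the Łukasiewicz t-norm gives the supremum: min(1, 1 − 0.362 + 0.947).
1 − 0.362 + 0.947 = 1.585, so t = min(1, 1.585) = 1.000.
Check: 0.362 & 1.000 = max(0, 0.362) = 0.362 ≤ 0.947.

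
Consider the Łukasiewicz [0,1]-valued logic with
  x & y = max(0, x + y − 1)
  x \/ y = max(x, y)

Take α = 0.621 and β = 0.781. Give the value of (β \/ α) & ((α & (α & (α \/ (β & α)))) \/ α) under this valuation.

β \/ α = max(0.781, 0.621) = 0.781
β & α = max(0, 0.781 + 0.621 − 1) = max(0, 0.402) = 0.402
α \/ (β & α) = max(0.621, 0.402) = 0.621
α & (α \/ (β & α)) = max(0, 0.621 + 0.621 − 1) = max(0, 0.242) = 0.242
α & (α & (α \/ (β & α))) = max(0, 0.621 + 0.242 − 1) = max(0, -0.137) = 0.000
(α & (α & (α \/ (β & α)))) \/ α = max(0.000, 0.621) = 0.621
(β \/ α) & ((α & (α & (α \/ (β & α)))) \/ α) = max(0, 0.781 + 0.621 − 1) = max(0, 0.402) = 0.402

0.402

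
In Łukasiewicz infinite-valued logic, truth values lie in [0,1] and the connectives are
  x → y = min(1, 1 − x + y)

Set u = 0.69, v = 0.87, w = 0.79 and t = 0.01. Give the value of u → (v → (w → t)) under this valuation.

0.66

w → t = min(1, 1 − 0.79 + 0.01) = min(1, 0.22) = 0.22
v → (w → t) = min(1, 1 − 0.87 + 0.22) = min(1, 0.35) = 0.35
u → (v → (w → t)) = min(1, 1 − 0.69 + 0.35) = min(1, 0.66) = 0.66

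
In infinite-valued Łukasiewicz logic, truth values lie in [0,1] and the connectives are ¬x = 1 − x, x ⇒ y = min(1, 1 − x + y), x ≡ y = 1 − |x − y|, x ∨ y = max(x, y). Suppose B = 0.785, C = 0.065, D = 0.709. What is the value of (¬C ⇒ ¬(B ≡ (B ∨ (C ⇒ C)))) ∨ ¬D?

¬C = 1 − 0.065 = 0.935
C ⇒ C = min(1, 1 − 0.065 + 0.065) = min(1, 1.000) = 1.000
B ∨ (C ⇒ C) = max(0.785, 1.000) = 1.000
B ≡ (B ∨ (C ⇒ C)) = 1 − |0.785 − 1.000| = 1 − 0.215 = 0.785
¬(B ≡ (B ∨ (C ⇒ C))) = 1 − 0.785 = 0.215
¬C ⇒ ¬(B ≡ (B ∨ (C ⇒ C))) = min(1, 1 − 0.935 + 0.215) = min(1, 0.280) = 0.280
¬D = 1 − 0.709 = 0.291
(¬C ⇒ ¬(B ≡ (B ∨ (C ⇒ C)))) ∨ ¬D = max(0.280, 0.291) = 0.291

0.291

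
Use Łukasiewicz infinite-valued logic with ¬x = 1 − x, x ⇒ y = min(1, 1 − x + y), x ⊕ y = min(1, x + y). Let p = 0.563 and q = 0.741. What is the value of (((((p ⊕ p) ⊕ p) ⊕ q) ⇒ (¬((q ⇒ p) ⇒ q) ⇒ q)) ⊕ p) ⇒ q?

0.741

p ⊕ p = min(1, 0.563 + 0.563) = min(1, 1.126) = 1.000
(p ⊕ p) ⊕ p = min(1, 1.000 + 0.563) = min(1, 1.563) = 1.000
((p ⊕ p) ⊕ p) ⊕ q = min(1, 1.000 + 0.741) = min(1, 1.741) = 1.000
q ⇒ p = min(1, 1 − 0.741 + 0.563) = min(1, 0.822) = 0.822
(q ⇒ p) ⇒ q = min(1, 1 − 0.822 + 0.741) = min(1, 0.919) = 0.919
¬((q ⇒ p) ⇒ q) = 1 − 0.919 = 0.081
¬((q ⇒ p) ⇒ q) ⇒ q = min(1, 1 − 0.081 + 0.741) = min(1, 1.660) = 1.000
(((p ⊕ p) ⊕ p) ⊕ q) ⇒ (¬((q ⇒ p) ⇒ q) ⇒ q) = min(1, 1 − 1.000 + 1.000) = min(1, 1.000) = 1.000
((((p ⊕ p) ⊕ p) ⊕ q) ⇒ (¬((q ⇒ p) ⇒ q) ⇒ q)) ⊕ p = min(1, 1.000 + 0.563) = min(1, 1.563) = 1.000
(((((p ⊕ p) ⊕ p) ⊕ q) ⇒ (¬((q ⇒ p) ⇒ q) ⇒ q)) ⊕ p) ⇒ q = min(1, 1 − 1.000 + 0.741) = min(1, 0.741) = 0.741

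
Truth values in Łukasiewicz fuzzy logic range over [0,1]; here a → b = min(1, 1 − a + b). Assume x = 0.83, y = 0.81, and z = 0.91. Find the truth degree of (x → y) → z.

0.93

x → y = min(1, 1 − 0.83 + 0.81) = min(1, 0.98) = 0.98
(x → y) → z = min(1, 1 − 0.98 + 0.91) = min(1, 0.93) = 0.93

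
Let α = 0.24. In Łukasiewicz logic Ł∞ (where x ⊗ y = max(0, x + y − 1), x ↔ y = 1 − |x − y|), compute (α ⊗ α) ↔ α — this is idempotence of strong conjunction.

0.76

α ⊗ α = max(0, 0.24 + 0.24 − 1) = max(0, -0.52) = 0.00
(α ⊗ α) ↔ α = 1 − |0.00 − 0.24| = 1 − 0.24 = 0.76
(The value 0.76 < 1 shows this instance is not satisfied; fails in Ł∞ since a ⊗ a = max(0, 2a−1) ≠ a in general.)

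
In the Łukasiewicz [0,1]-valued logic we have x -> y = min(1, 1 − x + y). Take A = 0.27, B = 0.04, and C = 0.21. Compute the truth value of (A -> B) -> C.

0.44

A -> B = min(1, 1 − 0.27 + 0.04) = min(1, 0.77) = 0.77
(A -> B) -> C = min(1, 1 − 0.77 + 0.21) = min(1, 0.44) = 0.44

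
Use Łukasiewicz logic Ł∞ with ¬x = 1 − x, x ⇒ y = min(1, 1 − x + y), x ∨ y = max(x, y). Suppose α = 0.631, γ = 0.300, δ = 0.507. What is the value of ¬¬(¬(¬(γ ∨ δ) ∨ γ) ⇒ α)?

1.000

γ ∨ δ = max(0.300, 0.507) = 0.507
¬(γ ∨ δ) = 1 − 0.507 = 0.493
¬(γ ∨ δ) ∨ γ = max(0.493, 0.300) = 0.493
¬(¬(γ ∨ δ) ∨ γ) = 1 − 0.493 = 0.507
¬(¬(γ ∨ δ) ∨ γ) ⇒ α = min(1, 1 − 0.507 + 0.631) = min(1, 1.124) = 1.000
¬(¬(¬(γ ∨ δ) ∨ γ) ⇒ α) = 1 − 1.000 = 0.000
¬¬(¬(¬(γ ∨ δ) ∨ γ) ⇒ α) = 1 − 0.000 = 1.000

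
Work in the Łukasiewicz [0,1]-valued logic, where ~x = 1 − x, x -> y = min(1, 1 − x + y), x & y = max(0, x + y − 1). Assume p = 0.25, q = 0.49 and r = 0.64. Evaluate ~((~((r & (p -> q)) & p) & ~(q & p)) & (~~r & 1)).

p -> q = min(1, 1 − 0.25 + 0.49) = min(1, 1.24) = 1.00
r & (p -> q) = max(0, 0.64 + 1.00 − 1) = max(0, 0.64) = 0.64
(r & (p -> q)) & p = max(0, 0.64 + 0.25 − 1) = max(0, -0.11) = 0.00
~((r & (p -> q)) & p) = 1 − 0.00 = 1.00
q & p = max(0, 0.49 + 0.25 − 1) = max(0, -0.26) = 0.00
~(q & p) = 1 − 0.00 = 1.00
~((r & (p -> q)) & p) & ~(q & p) = max(0, 1.00 + 1.00 − 1) = max(0, 1.00) = 1.00
~r = 1 − 0.64 = 0.36
~~r = 1 − 0.36 = 0.64
~~r & 1 = max(0, 0.64 + 1.00 − 1) = max(0, 0.64) = 0.64
(~((r & (p -> q)) & p) & ~(q & p)) & (~~r & 1) = max(0, 1.00 + 0.64 − 1) = max(0, 0.64) = 0.64
~((~((r & (p -> q)) & p) & ~(q & p)) & (~~r & 1)) = 1 − 0.64 = 0.36

0.36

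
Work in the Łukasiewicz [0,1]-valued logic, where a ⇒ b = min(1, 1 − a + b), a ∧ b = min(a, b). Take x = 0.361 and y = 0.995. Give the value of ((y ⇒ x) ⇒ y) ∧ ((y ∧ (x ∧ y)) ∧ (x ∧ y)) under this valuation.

0.361

y ⇒ x = min(1, 1 − 0.995 + 0.361) = min(1, 0.366) = 0.366
(y ⇒ x) ⇒ y = min(1, 1 − 0.366 + 0.995) = min(1, 1.629) = 1.000
x ∧ y = min(0.361, 0.995) = 0.361
y ∧ (x ∧ y) = min(0.995, 0.361) = 0.361
(y ∧ (x ∧ y)) ∧ (x ∧ y) = min(0.361, 0.361) = 0.361
((y ⇒ x) ⇒ y) ∧ ((y ∧ (x ∧ y)) ∧ (x ∧ y)) = min(1.000, 0.361) = 0.361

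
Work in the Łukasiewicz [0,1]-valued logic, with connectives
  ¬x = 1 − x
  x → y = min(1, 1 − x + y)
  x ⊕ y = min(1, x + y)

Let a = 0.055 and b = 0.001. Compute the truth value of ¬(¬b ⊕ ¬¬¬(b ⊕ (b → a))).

0.001

¬b = 1 − 0.001 = 0.999
b → a = min(1, 1 − 0.001 + 0.055) = min(1, 1.054) = 1.000
b ⊕ (b → a) = min(1, 0.001 + 1.000) = min(1, 1.001) = 1.000
¬(b ⊕ (b → a)) = 1 − 1.000 = 0.000
¬¬(b ⊕ (b → a)) = 1 − 0.000 = 1.000
¬¬¬(b ⊕ (b → a)) = 1 − 1.000 = 0.000
¬b ⊕ ¬¬¬(b ⊕ (b → a)) = min(1, 0.999 + 0.000) = min(1, 0.999) = 0.999
¬(¬b ⊕ ¬¬¬(b ⊕ (b → a))) = 1 − 0.999 = 0.001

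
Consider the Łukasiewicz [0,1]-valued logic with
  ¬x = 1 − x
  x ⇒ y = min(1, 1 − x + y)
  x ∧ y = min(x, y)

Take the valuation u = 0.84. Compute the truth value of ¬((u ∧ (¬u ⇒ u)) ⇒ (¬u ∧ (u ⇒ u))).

¬u = 1 − 0.84 = 0.16
¬u ⇒ u = min(1, 1 − 0.16 + 0.84) = min(1, 1.68) = 1.00
u ∧ (¬u ⇒ u) = min(0.84, 1.00) = 0.84
u ⇒ u = min(1, 1 − 0.84 + 0.84) = min(1, 1.00) = 1.00
¬u ∧ (u ⇒ u) = min(0.16, 1.00) = 0.16
(u ∧ (¬u ⇒ u)) ⇒ (¬u ∧ (u ⇒ u)) = min(1, 1 − 0.84 + 0.16) = min(1, 0.32) = 0.32
¬((u ∧ (¬u ⇒ u)) ⇒ (¬u ∧ (u ⇒ u))) = 1 − 0.32 = 0.68

0.68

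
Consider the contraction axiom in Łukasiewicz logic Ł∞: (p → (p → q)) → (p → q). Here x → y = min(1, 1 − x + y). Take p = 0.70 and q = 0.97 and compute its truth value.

p → q = min(1, 1 − 0.70 + 0.97) = min(1, 1.27) = 1.00
p → (p → q) = min(1, 1 − 0.70 + 1.00) = min(1, 1.30) = 1.00
(p → (p → q)) → (p → q) = min(1, 1 − 1.00 + 1.00) = min(1, 1.00) = 1.00

1.00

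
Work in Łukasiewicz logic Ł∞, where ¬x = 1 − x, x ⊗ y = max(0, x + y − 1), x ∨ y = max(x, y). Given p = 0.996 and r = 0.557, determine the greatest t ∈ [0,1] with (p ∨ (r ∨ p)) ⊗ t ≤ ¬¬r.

r ∨ p = max(0.557, 0.996) = 0.996
p ∨ (r ∨ p) = max(0.996, 0.996) = 0.996
So the left factor is p ∨ (r ∨ p) = 0.996.
¬r = 1 − 0.557 = 0.443
¬¬r = 1 − 0.443 = 0.557
So the right-hand bound is ¬¬r = 0.557.
The residuum of the Łukasiewicz t-norm gives the supremum: min(1, 1 − 0.996 + 0.557).
1 − 0.996 + 0.557 = 0.561, so t = min(1, 0.561) = 0.561.
Check: 0.996 ⊗ 0.561 = max(0, 0.557) = 0.557 ≤ 0.557.

0.561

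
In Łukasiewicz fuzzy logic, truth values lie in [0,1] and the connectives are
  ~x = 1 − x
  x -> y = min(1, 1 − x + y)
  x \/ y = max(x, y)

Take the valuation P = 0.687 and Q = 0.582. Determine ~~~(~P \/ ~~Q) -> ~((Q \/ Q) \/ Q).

~P = 1 − 0.687 = 0.313
~Q = 1 − 0.582 = 0.418
~~Q = 1 − 0.418 = 0.582
~P \/ ~~Q = max(0.313, 0.582) = 0.582
~(~P \/ ~~Q) = 1 − 0.582 = 0.418
~~(~P \/ ~~Q) = 1 − 0.418 = 0.582
~~~(~P \/ ~~Q) = 1 − 0.582 = 0.418
Q \/ Q = max(0.582, 0.582) = 0.582
(Q \/ Q) \/ Q = max(0.582, 0.582) = 0.582
~((Q \/ Q) \/ Q) = 1 − 0.582 = 0.418
~~~(~P \/ ~~Q) -> ~((Q \/ Q) \/ Q) = min(1, 1 − 0.418 + 0.418) = min(1, 1.000) = 1.000

1.000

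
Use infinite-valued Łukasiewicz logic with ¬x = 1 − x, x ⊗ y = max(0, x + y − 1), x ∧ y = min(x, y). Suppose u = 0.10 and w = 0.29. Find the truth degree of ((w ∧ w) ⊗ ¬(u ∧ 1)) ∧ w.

w ∧ w = min(0.29, 0.29) = 0.29
u ∧ 1 = min(0.10, 1.00) = 0.10
¬(u ∧ 1) = 1 − 0.10 = 0.90
(w ∧ w) ⊗ ¬(u ∧ 1) = max(0, 0.29 + 0.90 − 1) = max(0, 0.19) = 0.19
((w ∧ w) ⊗ ¬(u ∧ 1)) ∧ w = min(0.19, 0.29) = 0.19

0.19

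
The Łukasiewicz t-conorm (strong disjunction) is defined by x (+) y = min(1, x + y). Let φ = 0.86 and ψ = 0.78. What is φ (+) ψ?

φ (+) ψ = min(1, 0.86 + 0.78) = min(1, 1.64) = 1.00
For comparison, the Gödel t-conorm max(x, y) would give 0.86.

1.00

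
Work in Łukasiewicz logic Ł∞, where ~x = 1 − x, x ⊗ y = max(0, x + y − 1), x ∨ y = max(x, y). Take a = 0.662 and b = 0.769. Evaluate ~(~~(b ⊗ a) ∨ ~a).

b ⊗ a = max(0, 0.769 + 0.662 − 1) = max(0, 0.431) = 0.431
~(b ⊗ a) = 1 − 0.431 = 0.569
~~(b ⊗ a) = 1 − 0.569 = 0.431
~a = 1 − 0.662 = 0.338
~~(b ⊗ a) ∨ ~a = max(0.431, 0.338) = 0.431
~(~~(b ⊗ a) ∨ ~a) = 1 − 0.431 = 0.569

0.569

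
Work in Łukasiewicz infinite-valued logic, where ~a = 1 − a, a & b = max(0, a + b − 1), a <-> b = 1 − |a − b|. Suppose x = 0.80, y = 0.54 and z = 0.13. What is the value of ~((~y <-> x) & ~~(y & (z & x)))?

~y = 1 − 0.54 = 0.46
~y <-> x = 1 − |0.46 − 0.80| = 1 − 0.34 = 0.66
z & x = max(0, 0.13 + 0.80 − 1) = max(0, -0.07) = 0.00
y & (z & x) = max(0, 0.54 + 0.00 − 1) = max(0, -0.46) = 0.00
~(y & (z & x)) = 1 − 0.00 = 1.00
~~(y & (z & x)) = 1 − 1.00 = 0.00
(~y <-> x) & ~~(y & (z & x)) = max(0, 0.66 + 0.00 − 1) = max(0, -0.34) = 0.00
~((~y <-> x) & ~~(y & (z & x))) = 1 − 0.00 = 1.00

1.00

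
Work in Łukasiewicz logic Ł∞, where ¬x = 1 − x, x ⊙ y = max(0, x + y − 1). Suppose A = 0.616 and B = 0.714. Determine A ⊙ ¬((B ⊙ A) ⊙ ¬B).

B ⊙ A = max(0, 0.714 + 0.616 − 1) = max(0, 0.330) = 0.330
¬B = 1 − 0.714 = 0.286
(B ⊙ A) ⊙ ¬B = max(0, 0.330 + 0.286 − 1) = max(0, -0.384) = 0.000
¬((B ⊙ A) ⊙ ¬B) = 1 − 0.000 = 1.000
A ⊙ ¬((B ⊙ A) ⊙ ¬B) = max(0, 0.616 + 1.000 − 1) = max(0, 0.616) = 0.616

0.616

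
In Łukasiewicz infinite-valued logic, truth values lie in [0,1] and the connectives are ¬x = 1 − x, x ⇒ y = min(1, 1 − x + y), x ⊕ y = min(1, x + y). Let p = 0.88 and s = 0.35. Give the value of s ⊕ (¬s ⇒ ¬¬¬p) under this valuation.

¬s = 1 − 0.35 = 0.65
¬p = 1 − 0.88 = 0.12
¬¬p = 1 − 0.12 = 0.88
¬¬¬p = 1 − 0.88 = 0.12
¬s ⇒ ¬¬¬p = min(1, 1 − 0.65 + 0.12) = min(1, 0.47) = 0.47
s ⊕ (¬s ⇒ ¬¬¬p) = min(1, 0.35 + 0.47) = min(1, 0.82) = 0.82

0.82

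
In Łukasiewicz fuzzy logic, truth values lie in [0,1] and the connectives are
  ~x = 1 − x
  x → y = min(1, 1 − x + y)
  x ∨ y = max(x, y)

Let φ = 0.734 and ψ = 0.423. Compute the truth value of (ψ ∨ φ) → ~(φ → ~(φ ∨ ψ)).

ψ ∨ φ = max(0.423, 0.734) = 0.734
φ ∨ ψ = max(0.734, 0.423) = 0.734
~(φ ∨ ψ) = 1 − 0.734 = 0.266
φ → ~(φ ∨ ψ) = min(1, 1 − 0.734 + 0.266) = min(1, 0.532) = 0.532
~(φ → ~(φ ∨ ψ)) = 1 − 0.532 = 0.468
(ψ ∨ φ) → ~(φ → ~(φ ∨ ψ)) = min(1, 1 − 0.734 + 0.468) = min(1, 0.734) = 0.734

0.734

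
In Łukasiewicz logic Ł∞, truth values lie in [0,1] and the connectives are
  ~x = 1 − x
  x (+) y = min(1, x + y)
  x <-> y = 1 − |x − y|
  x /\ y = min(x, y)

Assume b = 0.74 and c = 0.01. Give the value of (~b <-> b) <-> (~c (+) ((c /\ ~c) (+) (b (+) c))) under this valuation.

~b = 1 − 0.74 = 0.26
~b <-> b = 1 − |0.26 − 0.74| = 1 − 0.48 = 0.52
~c = 1 − 0.01 = 0.99
c /\ ~c = min(0.01, 0.99) = 0.01
b (+) c = min(1, 0.74 + 0.01) = min(1, 0.75) = 0.75
(c /\ ~c) (+) (b (+) c) = min(1, 0.01 + 0.75) = min(1, 0.76) = 0.76
~c (+) ((c /\ ~c) (+) (b (+) c)) = min(1, 0.99 + 0.76) = min(1, 1.75) = 1.00
(~b <-> b) <-> (~c (+) ((c /\ ~c) (+) (b (+) c))) = 1 − |0.52 − 1.00| = 1 − 0.48 = 0.52

0.52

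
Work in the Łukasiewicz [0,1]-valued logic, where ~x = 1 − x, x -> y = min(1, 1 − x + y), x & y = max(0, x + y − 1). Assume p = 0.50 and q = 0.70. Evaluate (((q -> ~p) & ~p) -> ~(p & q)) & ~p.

~p = 1 − 0.50 = 0.50
q -> ~p = min(1, 1 − 0.70 + 0.50) = min(1, 0.80) = 0.80
(q -> ~p) & ~p = max(0, 0.80 + 0.50 − 1) = max(0, 0.30) = 0.30
p & q = max(0, 0.50 + 0.70 − 1) = max(0, 0.20) = 0.20
~(p & q) = 1 − 0.20 = 0.80
((q -> ~p) & ~p) -> ~(p & q) = min(1, 1 − 0.30 + 0.80) = min(1, 1.50) = 1.00
(((q -> ~p) & ~p) -> ~(p & q)) & ~p = max(0, 1.00 + 0.50 − 1) = max(0, 0.50) = 0.50

0.50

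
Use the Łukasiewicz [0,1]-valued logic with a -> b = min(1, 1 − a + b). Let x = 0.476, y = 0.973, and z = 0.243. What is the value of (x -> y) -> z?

x -> y = min(1, 1 − 0.476 + 0.973) = min(1, 1.497) = 1.000
(x -> y) -> z = min(1, 1 − 1.000 + 0.243) = min(1, 0.243) = 0.243

0.243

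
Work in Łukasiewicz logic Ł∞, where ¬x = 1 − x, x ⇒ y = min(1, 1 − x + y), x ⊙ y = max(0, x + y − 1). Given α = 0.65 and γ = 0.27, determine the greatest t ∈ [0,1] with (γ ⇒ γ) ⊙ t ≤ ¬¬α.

γ ⇒ γ = min(1, 1 − 0.27 + 0.27) = min(1, 1.00) = 1.00
So the left factor is γ ⇒ γ = 1.00.
¬α = 1 − 0.65 = 0.35
¬¬α = 1 − 0.35 = 0.65
So the right-hand bound is ¬¬α = 0.65.
The residuum of the Łukasiewicz t-norm gives the supremum: min(1, 1 − 1.00 + 0.65).
1 − 1.00 + 0.65 = 0.65, so t = min(1, 0.65) = 0.65.
Check: 1.00 ⊙ 0.65 = max(0, 0.65) = 0.65 ≤ 0.65.

0.65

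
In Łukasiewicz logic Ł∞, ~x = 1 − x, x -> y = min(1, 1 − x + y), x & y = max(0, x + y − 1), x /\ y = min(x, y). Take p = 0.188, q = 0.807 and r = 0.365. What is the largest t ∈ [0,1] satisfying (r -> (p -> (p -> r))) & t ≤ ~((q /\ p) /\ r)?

p -> r = min(1, 1 − 0.188 + 0.365) = min(1, 1.177) = 1.000
p -> (p -> r) = min(1, 1 − 0.188 + 1.000) = min(1, 1.812) = 1.000
r -> (p -> (p -> r)) = min(1, 1 − 0.365 + 1.000) = min(1, 1.635) = 1.000
So the left factor is r -> (p -> (p -> r)) = 1.000.
q /\ p = min(0.807, 0.188) = 0.188
(q /\ p) /\ r = min(0.188, 0.365) = 0.188
~((q /\ p) /\ r) = 1 − 0.188 = 0.812
So the right-hand bound is ~((q /\ p) /\ r) = 0.812.
The residuum of the Łukasiewicz t-norm gives the supremum: min(1, 1 − 1.000 + 0.812).
1 − 1.000 + 0.812 = 0.812, so t = min(1, 0.812) = 0.812.
Check: 1.000 & 0.812 = max(0, 0.812) = 0.812 ≤ 0.812.

0.812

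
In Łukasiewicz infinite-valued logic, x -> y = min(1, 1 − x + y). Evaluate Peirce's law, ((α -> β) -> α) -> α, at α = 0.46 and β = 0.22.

α -> β = min(1, 1 − 0.46 + 0.22) = min(1, 0.76) = 0.76
(α -> β) -> α = min(1, 1 − 0.76 + 0.46) = min(1, 0.70) = 0.70
((α -> β) -> α) -> α = min(1, 1 − 0.70 + 0.46) = min(1, 0.76) = 0.76
(The value 0.76 < 1 shows this instance is not satisfied; not a Ł∞-tautology in general.)

0.76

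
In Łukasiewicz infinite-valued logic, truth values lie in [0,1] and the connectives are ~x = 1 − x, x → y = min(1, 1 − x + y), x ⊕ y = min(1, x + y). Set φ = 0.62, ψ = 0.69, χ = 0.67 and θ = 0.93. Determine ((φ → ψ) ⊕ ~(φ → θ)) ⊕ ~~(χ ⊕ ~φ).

1.00

φ → ψ = min(1, 1 − 0.62 + 0.69) = min(1, 1.07) = 1.00
φ → θ = min(1, 1 − 0.62 + 0.93) = min(1, 1.31) = 1.00
~(φ → θ) = 1 − 1.00 = 0.00
(φ → ψ) ⊕ ~(φ → θ) = min(1, 1.00 + 0.00) = min(1, 1.00) = 1.00
~φ = 1 − 0.62 = 0.38
χ ⊕ ~φ = min(1, 0.67 + 0.38) = min(1, 1.05) = 1.00
~(χ ⊕ ~φ) = 1 − 1.00 = 0.00
~~(χ ⊕ ~φ) = 1 − 0.00 = 1.00
((φ → ψ) ⊕ ~(φ → θ)) ⊕ ~~(χ ⊕ ~φ) = min(1, 1.00 + 1.00) = min(1, 2.00) = 1.00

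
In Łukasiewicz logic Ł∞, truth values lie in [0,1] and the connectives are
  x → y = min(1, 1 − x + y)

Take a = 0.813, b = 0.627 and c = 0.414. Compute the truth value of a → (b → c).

b → c = min(1, 1 − 0.627 + 0.414) = min(1, 0.787) = 0.787
a → (b → c) = min(1, 1 − 0.813 + 0.787) = min(1, 0.974) = 0.974

0.974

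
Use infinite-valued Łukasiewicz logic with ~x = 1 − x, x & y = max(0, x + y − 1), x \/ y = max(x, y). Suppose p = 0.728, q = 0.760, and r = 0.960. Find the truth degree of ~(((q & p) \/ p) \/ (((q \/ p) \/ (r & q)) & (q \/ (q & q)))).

0.272

q & p = max(0, 0.760 + 0.728 − 1) = max(0, 0.488) = 0.488
(q & p) \/ p = max(0.488, 0.728) = 0.728
q \/ p = max(0.760, 0.728) = 0.760
r & q = max(0, 0.960 + 0.760 − 1) = max(0, 0.720) = 0.720
(q \/ p) \/ (r & q) = max(0.760, 0.720) = 0.760
q & q = max(0, 0.760 + 0.760 − 1) = max(0, 0.520) = 0.520
q \/ (q & q) = max(0.760, 0.520) = 0.760
((q \/ p) \/ (r & q)) & (q \/ (q & q)) = max(0, 0.760 + 0.760 − 1) = max(0, 0.520) = 0.520
((q & p) \/ p) \/ (((q \/ p) \/ (r & q)) & (q \/ (q & q))) = max(0.728, 0.520) = 0.728
~(((q & p) \/ p) \/ (((q \/ p) \/ (r & q)) & (q \/ (q & q)))) = 1 − 0.728 = 0.272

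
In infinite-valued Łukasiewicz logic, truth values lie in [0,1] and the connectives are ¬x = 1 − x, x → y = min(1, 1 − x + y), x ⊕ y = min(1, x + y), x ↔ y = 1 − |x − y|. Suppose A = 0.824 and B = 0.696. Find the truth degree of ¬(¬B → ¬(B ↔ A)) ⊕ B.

0.872

¬B = 1 − 0.696 = 0.304
B ↔ A = 1 − |0.696 − 0.824| = 1 − 0.128 = 0.872
¬(B ↔ A) = 1 − 0.872 = 0.128
¬B → ¬(B ↔ A) = min(1, 1 − 0.304 + 0.128) = min(1, 0.824) = 0.824
¬(¬B → ¬(B ↔ A)) = 1 − 0.824 = 0.176
¬(¬B → ¬(B ↔ A)) ⊕ B = min(1, 0.176 + 0.696) = min(1, 0.872) = 0.872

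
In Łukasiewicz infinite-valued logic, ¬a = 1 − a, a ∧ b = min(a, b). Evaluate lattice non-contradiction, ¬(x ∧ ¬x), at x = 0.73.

¬x = 1 − 0.73 = 0.27
x ∧ ¬x = min(0.73, 0.27) = 0.27
¬(x ∧ ¬x) = 1 − 0.27 = 0.73
(The value 0.73 < 1 shows this instance is not satisfied; not a Ł∞-tautology — its value is 1 − min(a, 1−a).)

0.73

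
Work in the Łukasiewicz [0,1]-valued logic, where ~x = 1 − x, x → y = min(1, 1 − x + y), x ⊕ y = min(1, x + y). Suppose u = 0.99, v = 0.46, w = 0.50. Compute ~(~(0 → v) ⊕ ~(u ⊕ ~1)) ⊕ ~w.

0 → v = min(1, 1 − 0.00 + 0.46) = min(1, 1.46) = 1.00
~(0 → v) = 1 − 1.00 = 0.00
~1 = 1 − 1.00 = 0.00
u ⊕ ~1 = min(1, 0.99 + 0.00) = min(1, 0.99) = 0.99
~(u ⊕ ~1) = 1 − 0.99 = 0.01
~(0 → v) ⊕ ~(u ⊕ ~1) = min(1, 0.00 + 0.01) = min(1, 0.01) = 0.01
~(~(0 → v) ⊕ ~(u ⊕ ~1)) = 1 − 0.01 = 0.99
~w = 1 − 0.50 = 0.50
~(~(0 → v) ⊕ ~(u ⊕ ~1)) ⊕ ~w = min(1, 0.99 + 0.50) = min(1, 1.49) = 1.00

1.00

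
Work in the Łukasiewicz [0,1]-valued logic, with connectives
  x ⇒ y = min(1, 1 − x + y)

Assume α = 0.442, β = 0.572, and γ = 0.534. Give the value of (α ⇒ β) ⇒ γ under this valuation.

α ⇒ β = min(1, 1 − 0.442 + 0.572) = min(1, 1.130) = 1.000
(α ⇒ β) ⇒ γ = min(1, 1 − 1.000 + 0.534) = min(1, 0.534) = 0.534

0.534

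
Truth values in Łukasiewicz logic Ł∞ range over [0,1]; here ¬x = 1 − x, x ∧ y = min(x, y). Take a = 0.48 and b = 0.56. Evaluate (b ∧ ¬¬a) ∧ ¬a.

¬a = 1 − 0.48 = 0.52
¬¬a = 1 − 0.52 = 0.48
b ∧ ¬¬a = min(0.56, 0.48) = 0.48
(b ∧ ¬¬a) ∧ ¬a = min(0.48, 0.52) = 0.48

0.48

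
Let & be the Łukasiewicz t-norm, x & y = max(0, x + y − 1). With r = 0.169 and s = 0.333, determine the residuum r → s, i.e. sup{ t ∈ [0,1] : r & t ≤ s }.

The residuum of the Łukasiewicz t-norm gives the supremum: min(1, 1 − 0.169 + 0.333).
1 − 0.169 + 0.333 = 1.164, so t = min(1, 1.164) = 1.000.
Check: 0.169 & 1.000 = max(0, 0.169) = 0.169 ≤ 0.333.

1.000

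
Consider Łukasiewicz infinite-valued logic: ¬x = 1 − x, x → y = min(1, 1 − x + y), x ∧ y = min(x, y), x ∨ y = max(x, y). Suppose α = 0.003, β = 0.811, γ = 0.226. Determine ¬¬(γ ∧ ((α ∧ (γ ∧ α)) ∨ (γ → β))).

γ ∧ α = min(0.226, 0.003) = 0.003
α ∧ (γ ∧ α) = min(0.003, 0.003) = 0.003
γ → β = min(1, 1 − 0.226 + 0.811) = min(1, 1.585) = 1.000
(α ∧ (γ ∧ α)) ∨ (γ → β) = max(0.003, 1.000) = 1.000
γ ∧ ((α ∧ (γ ∧ α)) ∨ (γ → β)) = min(0.226, 1.000) = 0.226
¬(γ ∧ ((α ∧ (γ ∧ α)) ∨ (γ → β))) = 1 − 0.226 = 0.774
¬¬(γ ∧ ((α ∧ (γ ∧ α)) ∨ (γ → β))) = 1 − 0.774 = 0.226

0.226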